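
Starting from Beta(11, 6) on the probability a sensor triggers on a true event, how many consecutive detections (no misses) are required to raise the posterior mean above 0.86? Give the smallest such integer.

k = 26

After k detections and 0 misses the posterior is Beta(11+k, 6), with mean (11+k)/(11+6+k).
Set (11+k)/(17+k) > 0.86 and solve: k > (0.86·17 − 11)/(1 − 0.86) = 25.857.
The smallest integer exceeding 25.857 is 26, and checking k=26: (37)/(43) = 0.8605 > 0.86.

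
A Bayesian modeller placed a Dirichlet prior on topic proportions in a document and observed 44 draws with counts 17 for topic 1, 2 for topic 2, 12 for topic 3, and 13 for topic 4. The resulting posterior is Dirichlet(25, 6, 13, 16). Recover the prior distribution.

Dirichlet(8, 4, 1, 3)

For a Dirichlet(α) prior with multinomial counts c, the posterior is Dirichlet(α + c) componentwise.
Subtract each count from the matching posterior parameter: 25−17=8, 6−2=4, 13−12=1, 16−13=3.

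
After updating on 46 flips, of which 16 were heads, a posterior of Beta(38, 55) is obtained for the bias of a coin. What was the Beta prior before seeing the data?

Beta(22, 25)

Under Beta–binomial conjugacy the posterior parameters are (a+s, b+f).
So a = 38 − 16 = 22 and b = 55 − 30 = 25.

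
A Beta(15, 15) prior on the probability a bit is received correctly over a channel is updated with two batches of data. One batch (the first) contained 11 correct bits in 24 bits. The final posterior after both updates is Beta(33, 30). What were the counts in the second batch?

Because Beta–binomial updating is additive in the counts, the combined data contributed (α_post−α_prior, β_post−β_prior) successes and failures.
Total across both batches: 33−15=18 correct bits, 30−15=15 errors.
Subtract the first batch: 18−11=7 correct bits and 15−13=2 errors.

7 correct bits and 2 errors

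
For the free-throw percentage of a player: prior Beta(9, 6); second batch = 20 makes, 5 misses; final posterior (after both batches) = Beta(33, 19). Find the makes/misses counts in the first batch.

4 makes and 8 misses

Sequential conjugate updates are equivalent to a single update on the pooled data, so total successes = posterior α − prior α and total failures = posterior β − prior β.
Total across both batches: 33−9=24 makes, 19−6=13 misses.
Subtract the second batch: 24−20=4 makes and 13−5=8 misses.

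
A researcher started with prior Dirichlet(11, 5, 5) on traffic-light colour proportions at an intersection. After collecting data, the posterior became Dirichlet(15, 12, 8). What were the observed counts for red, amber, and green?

For a Dirichlet(α) prior with multinomial counts c, the posterior is Dirichlet(α + c) componentwise.
Counts are posterior − prior componentwise: 15−11=4, 12−5=7, 8−5=3.

counts (4, 7, 3)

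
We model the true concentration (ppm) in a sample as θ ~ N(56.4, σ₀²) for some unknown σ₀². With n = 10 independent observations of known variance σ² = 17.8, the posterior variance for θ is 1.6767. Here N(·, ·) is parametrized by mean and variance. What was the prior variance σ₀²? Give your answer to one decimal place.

σ₀² = 28.9

For the Normal–Normal model with known σ², precisions add: τ_n = τ₀ + n/σ².
So 1/σ₀² = 1/1.6767 − 10/17.8 = 0.596410 − 0.561798 = 0.034612.
Hence σ₀² = 1/0.034612 ≈ 28.9.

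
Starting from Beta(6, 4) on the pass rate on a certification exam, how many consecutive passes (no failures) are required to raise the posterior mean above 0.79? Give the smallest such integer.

After k passes and 0 failures the posterior is Beta(6+k, 4), with mean (6+k)/(6+4+k).
Set (6+k)/(10+k) > 0.79 and solve: k > (0.79·10 − 6)/(1 − 0.79) = 9.048.
The smallest integer exceeding 9.048 is 10.

k = 10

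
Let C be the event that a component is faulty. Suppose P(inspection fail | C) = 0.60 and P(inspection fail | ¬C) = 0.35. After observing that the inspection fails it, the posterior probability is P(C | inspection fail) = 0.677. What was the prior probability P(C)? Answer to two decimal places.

Bayes' rule in odds form gives O(C|E) = O(C)·[P(E|C)/P(E|¬C)], hence O(C) = O(C|E)/LR.
Posterior odds = 0.677/(1−0.677) = 2.0960. LR = 0.60/0.35 = 1.7143.
Prior odds = 2.0960/1.7143 = 1.2227, so P(C) = 1.2227/(1+1.2227) ≈ 0.55.

P(C) = 0.55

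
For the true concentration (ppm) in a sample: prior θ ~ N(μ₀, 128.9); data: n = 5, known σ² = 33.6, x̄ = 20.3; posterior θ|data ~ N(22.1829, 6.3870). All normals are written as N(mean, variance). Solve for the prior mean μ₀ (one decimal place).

With known observation variance, the Normal–Normal posterior has precision τ_n = τ₀ + n/σ² and mean μ_n = (τ₀μ₀ + (n/σ²)x̄)/τ_n.
Here τ₀ = 1/128.9 = 0.007758 and τ_data = 5/33.6 = 0.148810, so τ_n = 0.156568.
Rearranging for μ₀: μ₀ = (μ_n·τ_n − τ_data·x̄)/τ₀ = (22.1829·0.156568 − 0.148810·20.3) / 0.007758 = 0.452289/0.007758 ≈ 58.3.

μ₀ = 58.3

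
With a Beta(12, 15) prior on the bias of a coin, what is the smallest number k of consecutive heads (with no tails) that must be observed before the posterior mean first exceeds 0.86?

After k heads and 0 tails the posterior is Beta(12+k, 15), with mean (12+k)/(12+15+k).
Set (12+k)/(27+k) > 0.86 and solve: k > (0.86·27 − 12)/(1 − 0.86) = 80.143.
The smallest integer exceeding 80.143 is 81, and checking k=81: (93)/(108) = 0.8611 > 0.86.

k = 81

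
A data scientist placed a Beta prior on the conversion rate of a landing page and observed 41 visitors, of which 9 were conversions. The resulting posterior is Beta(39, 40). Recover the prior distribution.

Beta(30, 8)

A Beta(α, β) prior with s successes and f failures in binomial data gives a Beta(α+s, β+f) posterior.
So α = 39 − 9 = 30 and β = 40 − 32 = 8.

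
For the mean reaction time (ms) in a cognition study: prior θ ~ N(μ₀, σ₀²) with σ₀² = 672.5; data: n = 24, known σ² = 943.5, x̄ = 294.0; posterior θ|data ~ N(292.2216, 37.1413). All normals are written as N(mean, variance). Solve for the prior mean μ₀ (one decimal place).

The posterior mean is a precision-weighted average: μ_n = (τ₀μ₀ + τ_data·x̄)/(τ₀+τ_data), with τ₀=1/σ₀² and τ_data=n/σ².
Here τ₀ = 1/672.5 = 0.001487 and τ_data = 24/943.5 = 0.025437, so τ_n = 0.026924.
Rearranging for μ₀: μ₀ = (μ_n·τ_n − τ_data·x̄)/τ₀ = (292.2216·0.026924 − 0.025437·294.0) / 0.001487 = 0.389296/0.001487 ≈ 261.8.

μ₀ = 261.8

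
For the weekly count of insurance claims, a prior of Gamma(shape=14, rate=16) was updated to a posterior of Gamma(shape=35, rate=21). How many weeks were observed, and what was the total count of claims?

A Gamma(α, β) prior (rate parametrization) on a Poisson rate with n observations summing to S gives posterior Gamma(α+S, β+n).
Matching: Σxᵢ = 35 − 14 = 21 and n = 21 − 16 = 5.

n = 5 weeks with total 21 claims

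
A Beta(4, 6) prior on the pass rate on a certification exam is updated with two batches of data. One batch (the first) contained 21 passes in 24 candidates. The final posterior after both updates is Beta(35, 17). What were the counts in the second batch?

Because Beta–binomial updating is additive in the counts, the combined data contributed (α_post−α_prior, β_post−β_prior) successes and failures.
Total across both batches: 35−4=31 passes, 17−6=11 failures.
Subtract the first batch: 31−21=10 passes and 11−3=8 failures.

10 passes and 8 failures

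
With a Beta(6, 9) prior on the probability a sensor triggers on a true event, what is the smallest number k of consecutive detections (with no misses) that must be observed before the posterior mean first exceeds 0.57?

k = 6

After k detections and 0 misses the posterior is Beta(6+k, 9), with mean (6+k)/(6+9+k).
Set (6+k)/(15+k) > 0.57 and solve: k > (0.57·15 − 6)/(1 − 0.57) = 5.930.
The smallest integer exceeding 5.930 is 6.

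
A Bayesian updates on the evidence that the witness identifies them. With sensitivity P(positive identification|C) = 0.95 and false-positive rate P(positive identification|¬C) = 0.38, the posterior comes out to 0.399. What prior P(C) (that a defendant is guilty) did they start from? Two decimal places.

P(C) = 0.21

In odds form, posterior odds = prior odds × likelihood ratio, so prior odds = posterior odds ÷ LR.
Posterior odds = 0.399/(1−0.399) = 0.6639. LR = 0.95/0.38 = 2.5000.
Prior odds = 0.6639/2.5000 = 0.2656, so P(C) = 0.2656/(1+0.2656) ≈ 0.21.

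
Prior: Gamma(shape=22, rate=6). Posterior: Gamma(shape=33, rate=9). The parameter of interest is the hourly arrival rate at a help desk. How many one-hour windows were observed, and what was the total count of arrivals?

n = 3 one-hour windows with total 11 arrivals

Gamma–Poisson conjugacy: posterior shape = α + Σxᵢ, posterior rate = β + n.
Matching: Σxᵢ = 33 − 22 = 11 and n = 9 − 6 = 3.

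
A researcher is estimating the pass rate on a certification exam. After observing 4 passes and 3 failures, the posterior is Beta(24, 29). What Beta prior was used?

Beta(20, 26)

Under Beta–binomial conjugacy the posterior parameters are (α+s, β+f).
Subtract the data counts: 24−4=20, 29−3=26.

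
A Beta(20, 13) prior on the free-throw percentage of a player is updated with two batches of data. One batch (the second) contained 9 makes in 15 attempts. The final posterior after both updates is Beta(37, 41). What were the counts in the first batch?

8 makes and 22 misses

Because Beta–binomial updating is additive in the counts, the combined data contributed (α_post−α_prior, β_post−β_prior) successes and failures.
Total across both batches: 37−20=17 makes, 41−13=28 misses.
Subtract the second batch: 17−9=8 makes and 28−6=22 misses.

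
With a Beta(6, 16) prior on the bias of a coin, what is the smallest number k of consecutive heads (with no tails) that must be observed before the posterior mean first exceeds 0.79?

k = 55

After k heads and 0 tails the posterior is Beta(6+k, 16), with mean (6+k)/(6+16+k).
Set (6+k)/(22+k) > 0.79 and solve: k > (0.79·22 − 6)/(1 − 0.79) = 54.190.
The smallest integer exceeding 54.190 is 55, and checking k=55: (61)/(77) = 0.7922 > 0.79.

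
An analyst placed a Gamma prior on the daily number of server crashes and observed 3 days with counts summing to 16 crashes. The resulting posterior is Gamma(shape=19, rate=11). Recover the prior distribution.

Gamma(shape=3, rate=8)

Gamma–Poisson conjugacy: posterior shape = α + Σxᵢ, posterior rate = β + n.
So α = 19 − 16 = 3 and β = 11 − 3 = 8.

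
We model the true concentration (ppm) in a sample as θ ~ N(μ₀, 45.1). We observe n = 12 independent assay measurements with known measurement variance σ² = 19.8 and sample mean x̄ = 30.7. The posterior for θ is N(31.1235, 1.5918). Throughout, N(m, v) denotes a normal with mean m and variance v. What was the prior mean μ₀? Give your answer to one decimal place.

μ₀ = 42.7

With known observation variance, the Normal–Normal posterior has precision τ_n = τ₀ + n/σ² and mean μ_n = (τ₀μ₀ + (n/σ²)x̄)/τ_n.
Here τ₀ = 1/45.1 = 0.022173 and τ_data = 12/19.8 = 0.606061, so τ_n = 0.628234.
Rearranging for μ₀: μ₀ = (μ_n·τ_n − τ_data·x̄)/τ₀ = (31.1235·0.628234 − 0.606061·30.7) / 0.022173 = 0.946768/0.022173 ≈ 42.7.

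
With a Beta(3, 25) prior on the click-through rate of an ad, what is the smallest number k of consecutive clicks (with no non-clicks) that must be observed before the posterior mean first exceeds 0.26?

After k clicks and 0 non-clicks the posterior is Beta(3+k, 25), with mean (3+k)/(3+25+k).
Set (3+k)/(28+k) > 0.26 and solve: k > (0.26·28 − 3)/(1 − 0.26) = 5.784.
The smallest integer exceeding 5.784 is 6.

k = 6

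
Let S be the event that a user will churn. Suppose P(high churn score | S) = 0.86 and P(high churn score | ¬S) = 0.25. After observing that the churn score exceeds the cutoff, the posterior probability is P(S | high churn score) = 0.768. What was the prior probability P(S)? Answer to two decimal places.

In odds form, posterior odds = prior odds × likelihood ratio, so prior odds = posterior odds ÷ LR.
Posterior odds = 0.768/(1−0.768) = 3.3103. LR = 0.86/0.25 = 3.4400.
Prior odds = 3.3103/3.4400 = 0.9623, so P(S) = 0.9623/(1+0.9623) ≈ 0.49.

P(S) = 0.49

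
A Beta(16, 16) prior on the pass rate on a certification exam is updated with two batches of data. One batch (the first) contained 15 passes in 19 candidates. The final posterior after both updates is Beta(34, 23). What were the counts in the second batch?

Because Beta–binomial updating is additive in the counts, the combined data contributed (α_post−α_prior, β_post−β_prior) successes and failures.
Total across both batches: 34−16=18 passes, 23−16=7 failures.
Subtract the first batch: 18−15=3 passes and 7−4=3 failures.

3 passes and 3 failures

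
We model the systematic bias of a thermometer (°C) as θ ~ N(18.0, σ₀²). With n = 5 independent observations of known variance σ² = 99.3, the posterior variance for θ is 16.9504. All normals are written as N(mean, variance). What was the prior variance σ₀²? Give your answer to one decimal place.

σ₀² = 115.7

For the Normal–Normal model with known σ², precisions add: τ_n = τ₀ + n/σ².
So 1/σ₀² = 1/16.9504 − 5/99.3 = 0.058996 − 0.050352 = 0.008644.
Hence σ₀² = 1/0.008644 ≈ 115.7.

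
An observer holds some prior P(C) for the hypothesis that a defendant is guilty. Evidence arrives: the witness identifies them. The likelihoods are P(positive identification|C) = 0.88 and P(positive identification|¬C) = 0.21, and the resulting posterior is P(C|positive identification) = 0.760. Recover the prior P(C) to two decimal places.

P(C) = 0.43

Bayes' rule in odds form gives O(C|E) = O(C)·[P(E|C)/P(E|¬C)], hence O(C) = O(C|E)/LR.
Posterior odds = 0.760/(1−0.760) = 3.1667. LR = 0.88/0.21 = 4.1905.
Prior odds = 3.1667/4.1905 = 0.7557, so P(C) = 0.7557/(1+0.7557) ≈ 0.43.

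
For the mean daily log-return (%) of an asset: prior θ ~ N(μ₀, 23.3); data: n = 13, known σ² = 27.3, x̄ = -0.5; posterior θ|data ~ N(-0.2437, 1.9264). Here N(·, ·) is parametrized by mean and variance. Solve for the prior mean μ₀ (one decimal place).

The posterior mean is a precision-weighted average: μ_n = (τ₀μ₀ + τ_data·x̄)/(τ₀+τ_data), with τ₀=1/σ₀² and τ_data=n/σ².
Here τ₀ = 1/23.3 = 0.042918 and τ_data = 13/27.3 = 0.476190, so τ_n = 0.519108.
Rearranging for μ₀: μ₀ = (μ_n·τ_n − τ_data·x̄)/τ₀ = (-0.2437·0.519108 − 0.476190·-0.5) / 0.042918 = 0.111588/0.042918 ≈ 2.6.

μ₀ = 2.6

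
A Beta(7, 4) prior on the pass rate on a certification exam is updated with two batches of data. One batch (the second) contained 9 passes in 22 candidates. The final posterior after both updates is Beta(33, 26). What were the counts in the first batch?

Sequential conjugate updates are equivalent to a single update on the pooled data, so total successes = posterior α − prior α and total failures = posterior β − prior β.
Total across both batches: 33−7=26 passes, 26−4=22 failures.
Subtract the second batch: 26−9=17 passes and 22−13=9 failures.

17 passes and 9 failures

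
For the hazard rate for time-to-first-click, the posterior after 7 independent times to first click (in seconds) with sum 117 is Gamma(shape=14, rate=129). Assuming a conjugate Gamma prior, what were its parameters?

For an exponential likelihood with a Gamma(α, β) prior on the rate, n observations with total T give posterior Gamma(α+n, β+T).
So α = 14 − 7 = 7 and β = 129 − 117 = 12.

Gamma(shape=7, rate=12)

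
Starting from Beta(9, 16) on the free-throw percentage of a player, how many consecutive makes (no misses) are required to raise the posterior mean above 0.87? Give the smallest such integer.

k = 99

After k makes and 0 misses the posterior is Beta(9+k, 16), with mean (9+k)/(9+16+k).
Set (9+k)/(25+k) > 0.87 and solve: k > (0.87·25 − 9)/(1 − 0.87) = 98.077.
The smallest integer exceeding 98.077 is 99, and checking k=99: (108)/(124) = 0.8710 > 0.87.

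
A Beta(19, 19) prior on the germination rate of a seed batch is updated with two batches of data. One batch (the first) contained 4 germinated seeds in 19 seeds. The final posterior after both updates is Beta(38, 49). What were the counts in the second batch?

15 germinated seeds and 15 non-germinating seeds

Sequential conjugate updates are equivalent to a single update on the pooled data, so total successes = posterior α − prior α and total failures = posterior β − prior β.
Total across both batches: 38−19=19 germinated seeds, 49−19=30 non-germinating seeds.
Subtract the first batch: 19−4=15 germinated seeds and 30−15=15 non-germinating seeds.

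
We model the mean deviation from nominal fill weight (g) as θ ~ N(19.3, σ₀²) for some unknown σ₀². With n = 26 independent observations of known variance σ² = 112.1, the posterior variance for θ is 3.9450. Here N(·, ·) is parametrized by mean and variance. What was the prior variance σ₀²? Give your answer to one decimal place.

Posterior precision equals prior precision plus data precision: 1/σ_n² = 1/σ₀² + n/σ².
So 1/σ₀² = 1/3.9450 − 26/112.1 = 0.253485 − 0.231936 = 0.021549.
Hence σ₀² = 1/0.021549 ≈ 46.4.

σ₀² = 46.4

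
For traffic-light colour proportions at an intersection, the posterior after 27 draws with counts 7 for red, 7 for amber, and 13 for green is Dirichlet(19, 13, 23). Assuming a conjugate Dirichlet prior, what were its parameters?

Dirichlet(12, 6, 10)

For a Dirichlet(α) prior with multinomial counts c, the posterior is Dirichlet(α + c) componentwise.
Subtract each count from the matching posterior parameter: 19−7=12, 13−7=6, 23−13=10.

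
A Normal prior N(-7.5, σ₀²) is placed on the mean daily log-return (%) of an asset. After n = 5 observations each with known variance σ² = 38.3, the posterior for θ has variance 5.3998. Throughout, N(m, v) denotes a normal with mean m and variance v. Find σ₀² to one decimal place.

For the Normal–Normal model with known σ², precisions add: τ_n = τ₀ + n/σ².
So 1/σ₀² = 1/5.3998 − 5/38.3 = 0.185192 − 0.130548 = 0.054644.
Hence σ₀² = 1/0.054644 ≈ 18.3.

σ₀² = 18.3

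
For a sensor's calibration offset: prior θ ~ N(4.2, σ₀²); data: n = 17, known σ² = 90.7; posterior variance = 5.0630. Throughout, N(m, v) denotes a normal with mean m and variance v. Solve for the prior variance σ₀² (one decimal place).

σ₀² = 99.2

For the Normal–Normal model with known σ², precisions add: τ_n = τ₀ + n/σ².
So 1/σ₀² = 1/5.0630 − 17/90.7 = 0.197511 − 0.187431 = 0.010080.
Hence σ₀² = 1/0.010080 ≈ 99.2.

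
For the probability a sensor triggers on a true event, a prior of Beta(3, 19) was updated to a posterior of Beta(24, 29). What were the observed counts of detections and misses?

21 detections and 10 misses

Beta is conjugate to the binomial likelihood: posterior = Beta(α+s, β+f).
So s = 24 − 3 = 21 and f = 29 − 19 = 10.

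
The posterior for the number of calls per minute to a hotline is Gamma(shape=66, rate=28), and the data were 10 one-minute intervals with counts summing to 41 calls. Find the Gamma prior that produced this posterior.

Gamma(shape=25, rate=18)

A Gamma(α, β) prior (rate parametrization) on a Poisson rate with n observations summing to S gives posterior Gamma(α+S, β+n).
So α = 66 − 41 = 25 and β = 28 − 10 = 18.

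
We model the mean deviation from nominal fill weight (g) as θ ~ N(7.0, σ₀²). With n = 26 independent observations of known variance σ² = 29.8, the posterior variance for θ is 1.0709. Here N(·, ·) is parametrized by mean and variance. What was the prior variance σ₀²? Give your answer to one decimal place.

σ₀² = 16.3

Posterior precision equals prior precision plus data precision: 1/σ_n² = 1/σ₀² + n/σ².
So 1/σ₀² = 1/1.0709 − 26/29.8 = 0.933794 − 0.872483 = 0.061311.
Hence σ₀² = 1/0.061311 ≈ 16.3.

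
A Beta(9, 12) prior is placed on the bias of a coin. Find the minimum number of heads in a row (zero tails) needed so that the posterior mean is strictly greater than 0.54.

After k heads and 0 tails the posterior is Beta(9+k, 12), with mean (9+k)/(9+12+k).
Set (9+k)/(21+k) > 0.54 and solve: k > (0.54·21 − 9)/(1 − 0.54) = 5.087.
The smallest integer exceeding 5.087 is 6.

k = 6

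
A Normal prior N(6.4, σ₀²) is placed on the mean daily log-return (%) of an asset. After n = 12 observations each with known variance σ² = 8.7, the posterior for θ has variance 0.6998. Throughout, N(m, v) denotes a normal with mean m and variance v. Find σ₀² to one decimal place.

σ₀² = 20.1

For the Normal–Normal model with known σ², precisions add: τ_n = τ₀ + n/σ².
So 1/σ₀² = 1/0.6998 − 12/8.7 = 1.428980 − 1.379310 = 0.049670.
Hence σ₀² = 1/0.049670 ≈ 20.1.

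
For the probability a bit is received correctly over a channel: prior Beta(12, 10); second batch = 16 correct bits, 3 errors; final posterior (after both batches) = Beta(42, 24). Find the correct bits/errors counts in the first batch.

14 correct bits and 11 errors

Because Beta–binomial updating is additive in the counts, the combined data contributed (α_post−α_prior, β_post−β_prior) successes and failures.
Total across both batches: 42−12=30 correct bits, 24−10=14 errors.
Subtract the second batch: 30−16=14 correct bits and 14−3=11 errors.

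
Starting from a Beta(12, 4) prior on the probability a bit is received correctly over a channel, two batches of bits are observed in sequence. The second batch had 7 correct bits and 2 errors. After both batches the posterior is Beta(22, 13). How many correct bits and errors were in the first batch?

Because Beta–binomial updating is additive in the counts, the combined data contributed (α_post−α_prior, β_post−β_prior) successes and failures.
Total across both batches: 22−12=10 correct bits, 13−4=9 errors.
Subtract the second batch: 10−7=3 correct bits and 9−2=7 errors.

3 correct bits and 7 errors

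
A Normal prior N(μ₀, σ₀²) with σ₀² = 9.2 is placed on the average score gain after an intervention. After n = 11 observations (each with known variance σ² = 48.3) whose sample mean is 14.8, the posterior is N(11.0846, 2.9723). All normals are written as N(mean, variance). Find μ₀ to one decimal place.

With known observation variance, the Normal–Normal posterior has precision τ_n = τ₀ + n/σ² and mean μ_n = (τ₀μ₀ + (n/σ²)x̄)/τ_n.
Here τ₀ = 1/9.2 = 0.108696 and τ_data = 11/48.3 = 0.227743, so τ_n = 0.336439.
Rearranging for μ₀: μ₀ = (μ_n·τ_n − τ_data·x̄)/τ₀ = (11.0846·0.336439 − 0.227743·14.8) / 0.108696 = 0.358695/0.108696 ≈ 3.3.

μ₀ = 3.3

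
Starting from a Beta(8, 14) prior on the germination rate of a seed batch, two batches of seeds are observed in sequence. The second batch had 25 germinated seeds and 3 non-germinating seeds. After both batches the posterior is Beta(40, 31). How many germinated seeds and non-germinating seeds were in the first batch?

Sequential conjugate updates are equivalent to a single update on the pooled data, so total successes = posterior α − prior α and total failures = posterior β − prior β.
Total across both batches: 40−8=32 germinated seeds, 31−14=17 non-germinating seeds.
Subtract the second batch: 32−25=7 germinated seeds and 17−3=14 non-germinating seeds.

7 germinated seeds and 14 non-germinating seeds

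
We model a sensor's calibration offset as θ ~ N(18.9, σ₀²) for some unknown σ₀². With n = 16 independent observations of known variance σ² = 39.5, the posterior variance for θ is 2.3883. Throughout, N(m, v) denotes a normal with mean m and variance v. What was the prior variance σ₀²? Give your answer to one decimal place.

For the Normal–Normal model with known σ², precisions add: τ_n = τ₀ + n/σ².
So 1/σ₀² = 1/2.3883 − 16/39.5 = 0.418708 − 0.405063 = 0.013645.
Hence σ₀² = 1/0.013645 ≈ 73.3.

σ₀² = 73.3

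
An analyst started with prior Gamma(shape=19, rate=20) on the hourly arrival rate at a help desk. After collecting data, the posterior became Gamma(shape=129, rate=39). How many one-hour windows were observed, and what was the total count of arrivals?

n = 19 one-hour windows with total 110 arrivals

A Gamma(α, β) prior (rate parametrization) on a Poisson rate with n observations summing to S gives posterior Gamma(α+S, β+n).
Matching: Σxᵢ = 129 − 19 = 110 and n = 39 − 20 = 19.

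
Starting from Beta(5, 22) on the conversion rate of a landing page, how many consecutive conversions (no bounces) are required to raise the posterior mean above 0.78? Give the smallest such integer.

k = 74

After k conversions and 0 bounces the posterior is Beta(5+k, 22), with mean (5+k)/(5+22+k).
Set (5+k)/(27+k) > 0.78 and solve: k > (0.78·27 − 5)/(1 − 0.78) = 73.000.
The smallest integer exceeding 73.000 is 74, and checking k=74: (79)/(101) = 0.7822 > 0.78.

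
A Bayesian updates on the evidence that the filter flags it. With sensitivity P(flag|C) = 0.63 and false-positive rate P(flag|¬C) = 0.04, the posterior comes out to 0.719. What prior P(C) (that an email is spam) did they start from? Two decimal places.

Bayes' rule in odds form gives O(C|E) = O(C)·[P(E|C)/P(E|¬C)], hence O(C) = O(C|E)/LR.
Posterior odds = 0.719/(1−0.719) = 2.5587. LR = 0.63/0.04 = 15.7500.
Prior odds = 2.5587/15.7500 = 0.1625, so P(C) = 0.1625/(1+0.1625) ≈ 0.14.

P(C) = 0.14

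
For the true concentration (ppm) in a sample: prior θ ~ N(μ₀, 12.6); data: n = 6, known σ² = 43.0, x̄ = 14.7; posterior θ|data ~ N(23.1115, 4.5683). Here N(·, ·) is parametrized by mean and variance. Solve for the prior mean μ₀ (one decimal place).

μ₀ = 37.9

The posterior mean is a precision-weighted average: μ_n = (τ₀μ₀ + τ_data·x̄)/(τ₀+τ_data), with τ₀=1/σ₀² and τ_data=n/σ².
Here τ₀ = 1/12.6 = 0.079365 and τ_data = 6/43.0 = 0.139535, so τ_n = 0.218900.
Rearranging for μ₀: μ₀ = (μ_n·τ_n − τ_data·x̄)/τ₀ = (23.1115·0.218900 − 0.139535·14.7) / 0.079365 = 3.007943/0.079365 ≈ 37.9.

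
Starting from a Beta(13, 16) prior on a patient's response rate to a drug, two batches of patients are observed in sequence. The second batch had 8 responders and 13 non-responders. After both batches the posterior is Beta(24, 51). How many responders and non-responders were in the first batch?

3 responders and 22 non-responders

Because Beta–binomial updating is additive in the counts, the combined data contributed (α_post−α_prior, β_post−β_prior) successes and failures.
Total across both batches: 24−13=11 responders, 51−16=35 non-responders.
Subtract the second batch: 11−8=3 responders and 35−13=22 non-responders.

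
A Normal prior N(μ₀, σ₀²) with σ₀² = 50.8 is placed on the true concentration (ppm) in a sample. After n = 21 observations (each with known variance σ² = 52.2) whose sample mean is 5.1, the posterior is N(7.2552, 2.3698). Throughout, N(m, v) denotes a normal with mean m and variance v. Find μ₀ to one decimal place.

μ₀ = 51.3

The posterior mean is a precision-weighted average: μ_n = (τ₀μ₀ + τ_data·x̄)/(τ₀+τ_data), with τ₀=1/σ₀² and τ_data=n/σ².
Here τ₀ = 1/50.8 = 0.019685 and τ_data = 21/52.2 = 0.402299, so τ_n = 0.421984.
Rearranging for μ₀: μ₀ = (μ_n·τ_n − τ_data·x̄)/τ₀ = (7.2552·0.421984 − 0.402299·5.1) / 0.019685 = 1.009853/0.019685 ≈ 51.3.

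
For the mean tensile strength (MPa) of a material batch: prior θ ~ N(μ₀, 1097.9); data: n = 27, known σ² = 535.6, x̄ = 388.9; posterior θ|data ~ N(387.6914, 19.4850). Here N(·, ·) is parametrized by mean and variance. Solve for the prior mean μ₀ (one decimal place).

μ₀ = 320.8

With known observation variance, the Normal–Normal posterior has precision τ_n = τ₀ + n/σ² and mean μ_n = (τ₀μ₀ + (n/σ²)x̄)/τ_n.
Here τ₀ = 1/1097.9 = 0.000911 and τ_data = 27/535.6 = 0.050411, so τ_n = 0.051322.
Rearranging for μ₀: μ₀ = (μ_n·τ_n − τ_data·x̄)/τ₀ = (387.6914·0.051322 − 0.050411·388.9) / 0.000911 = 0.292260/0.000911 ≈ 320.8.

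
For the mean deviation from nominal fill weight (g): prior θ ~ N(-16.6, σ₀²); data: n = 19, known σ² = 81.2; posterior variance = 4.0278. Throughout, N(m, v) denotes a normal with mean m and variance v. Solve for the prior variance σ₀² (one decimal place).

σ₀² = 70.0

Posterior precision equals prior precision plus data precision: 1/σ_n² = 1/σ₀² + n/σ².
So 1/σ₀² = 1/4.0278 − 19/81.2 = 0.248274 − 0.233990 = 0.014284.
Hence σ₀² = 1/0.014284 ≈ 70.0.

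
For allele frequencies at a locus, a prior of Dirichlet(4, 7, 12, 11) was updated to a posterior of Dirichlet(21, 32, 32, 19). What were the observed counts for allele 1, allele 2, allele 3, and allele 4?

For a Dirichlet(α) prior with multinomial counts c, the posterior is Dirichlet(α + c) componentwise.
Counts are posterior − prior componentwise: 21−4=17, 32−7=25, 32−12=20, 19−11=8.

counts (17, 25, 20, 8)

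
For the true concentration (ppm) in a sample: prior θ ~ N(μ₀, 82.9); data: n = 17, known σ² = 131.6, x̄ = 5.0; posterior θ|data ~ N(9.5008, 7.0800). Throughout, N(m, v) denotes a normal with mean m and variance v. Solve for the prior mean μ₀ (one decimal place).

With known observation variance, the Normal–Normal posterior has precision τ_n = τ₀ + n/σ² and mean μ_n = (τ₀μ₀ + (n/σ²)x̄)/τ_n.
Here τ₀ = 1/82.9 = 0.012063 and τ_data = 17/131.6 = 0.129179, so τ_n = 0.141242.
Rearranging for μ₀: μ₀ = (μ_n·τ_n − τ_data·x̄)/τ₀ = (9.5008·0.141242 − 0.129179·5.0) / 0.012063 = 0.696017/0.012063 ≈ 57.7.

μ₀ = 57.7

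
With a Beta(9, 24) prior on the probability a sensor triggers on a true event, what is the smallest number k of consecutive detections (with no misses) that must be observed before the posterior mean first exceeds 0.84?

After k detections and 0 misses the posterior is Beta(9+k, 24), with mean (9+k)/(9+24+k).
Set (9+k)/(33+k) > 0.84 and solve: k > (0.84·33 − 9)/(1 − 0.84) = 117.000.
The smallest integer exceeding 117.000 is 118.

k = 118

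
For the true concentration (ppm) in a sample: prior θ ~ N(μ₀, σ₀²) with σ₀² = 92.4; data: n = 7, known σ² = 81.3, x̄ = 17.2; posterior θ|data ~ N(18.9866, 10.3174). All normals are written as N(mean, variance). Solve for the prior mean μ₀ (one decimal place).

The posterior mean is a precision-weighted average: μ_n = (τ₀μ₀ + τ_data·x̄)/(τ₀+τ_data), with τ₀=1/σ₀² and τ_data=n/σ².
Here τ₀ = 1/92.4 = 0.010823 and τ_data = 7/81.3 = 0.086101, so τ_n = 0.096924.
Rearranging for μ₀: μ₀ = (μ_n·τ_n − τ_data·x̄)/τ₀ = (18.9866·0.096924 − 0.086101·17.2) / 0.010823 = 0.359320/0.010823 ≈ 33.2.

μ₀ = 33.2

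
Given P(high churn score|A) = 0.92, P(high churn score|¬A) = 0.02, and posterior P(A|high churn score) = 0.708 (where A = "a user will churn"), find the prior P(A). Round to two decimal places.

In odds form, posterior odds = prior odds × likelihood ratio, so prior odds = posterior odds ÷ LR.
Posterior odds = 0.708/(1−0.708) = 2.4247. LR = 0.92/0.02 = 46.0000.
Prior odds = 2.4247/46.0000 = 0.0527, so P(A) = 0.0527/(1+0.0527) ≈ 0.05.

P(A) = 0.05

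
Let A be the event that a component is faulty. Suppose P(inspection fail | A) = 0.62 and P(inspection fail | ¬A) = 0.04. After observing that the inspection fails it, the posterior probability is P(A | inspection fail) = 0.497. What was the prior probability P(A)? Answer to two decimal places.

P(A) = 0.06

In odds form, posterior odds = prior odds × likelihood ratio, so prior odds = posterior odds ÷ LR.
Posterior odds = 0.497/(1−0.497) = 0.9881. LR = 0.62/0.04 = 15.5000.
Prior odds = 0.9881/15.5000 = 0.0637, so P(A) = 0.0637/(1+0.0637) ≈ 0.06.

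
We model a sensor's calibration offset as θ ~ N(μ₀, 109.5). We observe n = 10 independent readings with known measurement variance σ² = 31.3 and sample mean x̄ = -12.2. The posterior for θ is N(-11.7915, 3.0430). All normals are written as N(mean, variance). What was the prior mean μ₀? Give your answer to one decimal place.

With known observation variance, the Normal–Normal posterior has precision τ_n = τ₀ + n/σ² and mean μ_n = (τ₀μ₀ + (n/σ²)x̄)/τ_n.
Here τ₀ = 1/109.5 = 0.009132 and τ_data = 10/31.3 = 0.319489, so τ_n = 0.328621.
Rearranging for μ₀: μ₀ = (μ_n·τ_n − τ_data·x̄)/τ₀ = (-11.7915·0.328621 − 0.319489·-12.2) / 0.009132 = 0.022831/0.009132 ≈ 2.5.

μ₀ = 2.5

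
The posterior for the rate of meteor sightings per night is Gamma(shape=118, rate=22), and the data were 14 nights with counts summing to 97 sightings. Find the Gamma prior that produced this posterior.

Gamma(shape=21, rate=8)

A Gamma(α, β) prior (rate parametrization) on a Poisson rate with n observations summing to S gives posterior Gamma(α+S, β+n).
So α = 118 − 97 = 21 and β = 22 − 14 = 8.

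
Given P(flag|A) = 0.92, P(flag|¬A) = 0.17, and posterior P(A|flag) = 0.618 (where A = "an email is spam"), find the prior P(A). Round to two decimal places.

In odds form, posterior odds = prior odds × likelihood ratio, so prior odds = posterior odds ÷ LR.
Posterior odds = 0.618/(1−0.618) = 1.6178. LR = 0.92/0.17 = 5.4118.
Prior odds = 1.6178/5.4118 = 0.2989, so P(A) = 0.2989/(1+0.2989) ≈ 0.23.

P(A) = 0.23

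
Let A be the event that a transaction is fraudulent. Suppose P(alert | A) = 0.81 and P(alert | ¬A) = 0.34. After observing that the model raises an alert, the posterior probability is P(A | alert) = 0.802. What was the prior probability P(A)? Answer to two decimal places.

P(A) = 0.63

Bayes' rule in odds form gives O(A|E) = O(A)·[P(E|A)/P(E|¬A)], hence O(A) = O(A|E)/LR.
Posterior odds = 0.802/(1−0.802) = 4.0505. LR = 0.81/0.34 = 2.3824.
Prior odds = 4.0505/2.3824 = 1.7002, so P(A) = 1.7002/(1+1.7002) ≈ 0.63.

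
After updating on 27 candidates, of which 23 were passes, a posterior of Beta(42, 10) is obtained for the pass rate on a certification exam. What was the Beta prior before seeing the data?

Beta(19, 6)

A Beta(α, β) prior with s successes and f failures in binomial data gives a Beta(α+s, β+f) posterior.
Subtract the data counts: 42−23=19, 10−4=6.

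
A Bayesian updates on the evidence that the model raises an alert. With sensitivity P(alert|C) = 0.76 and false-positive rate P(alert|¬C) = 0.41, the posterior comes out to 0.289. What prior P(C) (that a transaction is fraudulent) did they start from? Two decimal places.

Bayes' rule in odds form gives O(C|E) = O(C)·[P(E|C)/P(E|¬C)], hence O(C) = O(C|E)/LR.
Posterior odds = 0.289/(1−0.289) = 0.4065. LR = 0.76/0.41 = 1.8537.
Prior odds = 0.4065/1.8537 = 0.2193, so P(C) = 0.2193/(1+0.2193) ≈ 0.18.

P(C) = 0.18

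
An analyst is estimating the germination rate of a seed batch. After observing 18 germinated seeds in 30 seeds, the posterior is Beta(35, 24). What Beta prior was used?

Beta(17, 12)

Under Beta–binomial conjugacy the posterior parameters are (α+s, β+f).
So α = 35 − 18 = 17 and β = 24 − 12 = 12.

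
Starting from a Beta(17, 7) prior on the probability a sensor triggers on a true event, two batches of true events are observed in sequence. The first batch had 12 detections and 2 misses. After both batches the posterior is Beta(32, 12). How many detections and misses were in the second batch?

Because Beta–binomial updating is additive in the counts, the combined data contributed (α_post−α_prior, β_post−β_prior) successes and failures.
Total across both batches: 32−17=15 detections, 12−7=5 misses.
Subtract the first batch: 15−12=3 detections and 5−2=3 misses.

3 detections and 3 misses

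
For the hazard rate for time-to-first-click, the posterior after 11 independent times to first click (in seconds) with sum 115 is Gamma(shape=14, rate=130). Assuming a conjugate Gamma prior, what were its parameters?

Gamma(shape=3, rate=15)

Gamma–exponential conjugacy: posterior shape = α + n, posterior rate = β + Σtᵢ.
So α = 14 − 11 = 3 and β = 130 − 115 = 15.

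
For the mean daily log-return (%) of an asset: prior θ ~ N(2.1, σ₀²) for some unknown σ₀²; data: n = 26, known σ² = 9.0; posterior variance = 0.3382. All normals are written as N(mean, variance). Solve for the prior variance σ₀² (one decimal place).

For the Normal–Normal model with known σ², precisions add: τ_n = τ₀ + n/σ².
So 1/σ₀² = 1/0.3382 − 26/9.0 = 2.956830 − 2.888889 = 0.067941.
Hence σ₀² = 1/0.067941 ≈ 14.7.

σ₀² = 14.7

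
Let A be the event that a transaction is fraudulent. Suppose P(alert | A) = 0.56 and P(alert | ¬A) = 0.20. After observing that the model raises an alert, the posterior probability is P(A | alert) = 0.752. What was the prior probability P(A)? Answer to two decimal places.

Bayes' rule in odds form gives O(A|E) = O(A)·[P(E|A)/P(E|¬A)], hence O(A) = O(A|E)/LR.
Posterior odds = 0.752/(1−0.752) = 3.0323. LR = 0.56/0.20 = 2.8000.
Prior odds = 3.0323/2.8000 = 1.0830, so P(A) = 1.0830/(1+1.0830) ≈ 0.52.

P(A) = 0.52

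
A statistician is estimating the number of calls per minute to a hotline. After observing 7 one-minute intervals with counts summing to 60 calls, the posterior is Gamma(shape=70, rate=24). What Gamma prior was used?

Gamma(shape=10, rate=17)

Gamma–Poisson conjugacy: posterior shape = α + Σxᵢ, posterior rate = β + n.
So α = 70 − 60 = 10 and β = 24 − 7 = 17.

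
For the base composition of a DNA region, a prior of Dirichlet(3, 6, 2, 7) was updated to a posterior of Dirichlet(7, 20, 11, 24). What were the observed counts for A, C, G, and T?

For a Dirichlet(α) prior with multinomial counts c, the posterior is Dirichlet(α + c) componentwise.
Counts are posterior − prior componentwise: 7−3=4, 20−6=14, 11−2=9, 24−7=17.

counts (4, 14, 9, 17)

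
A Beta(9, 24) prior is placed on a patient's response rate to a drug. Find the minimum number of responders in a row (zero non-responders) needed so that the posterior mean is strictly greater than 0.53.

k = 19

After k responders and 0 non-responders the posterior is Beta(9+k, 24), with mean (9+k)/(9+24+k).
Set (9+k)/(33+k) > 0.53 and solve: k > (0.53·33 − 9)/(1 − 0.53) = 18.064.
The smallest integer exceeding 18.064 is 19.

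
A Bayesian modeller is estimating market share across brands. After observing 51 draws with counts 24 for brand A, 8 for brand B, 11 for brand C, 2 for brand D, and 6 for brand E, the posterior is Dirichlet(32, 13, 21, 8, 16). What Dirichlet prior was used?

For a Dirichlet(α) prior with multinomial counts c, the posterior is Dirichlet(α + c) componentwise.
Subtract each count from the matching posterior parameter: 32−24=8, 13−8=5, 21−11=10, 8−2=6, 16−6=10.

Dirichlet(8, 5, 10, 6, 10)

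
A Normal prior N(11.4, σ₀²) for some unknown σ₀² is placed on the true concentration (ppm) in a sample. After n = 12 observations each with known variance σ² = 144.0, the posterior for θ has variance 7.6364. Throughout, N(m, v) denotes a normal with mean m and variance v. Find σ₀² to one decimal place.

For the Normal–Normal model with known σ², precisions add: τ_n = τ₀ + n/σ².
So 1/σ₀² = 1/7.6364 − 12/144.0 = 0.130952 − 0.083333 = 0.047619.
Hence σ₀² = 1/0.047619 ≈ 21.0.

σ₀² = 21.0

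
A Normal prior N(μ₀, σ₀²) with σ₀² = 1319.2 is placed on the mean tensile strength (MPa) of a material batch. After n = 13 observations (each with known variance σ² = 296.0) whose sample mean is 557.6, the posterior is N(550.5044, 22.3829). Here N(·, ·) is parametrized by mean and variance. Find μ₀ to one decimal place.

The posterior mean is a precision-weighted average: μ_n = (τ₀μ₀ + τ_data·x̄)/(τ₀+τ_data), with τ₀=1/σ₀² and τ_data=n/σ².
Here τ₀ = 1/1319.2 = 0.000758 and τ_data = 13/296.0 = 0.043919, so τ_n = 0.044677.
Rearranging for μ₀: μ₀ = (μ_n·τ_n − τ_data·x̄)/τ₀ = (550.5044·0.044677 − 0.043919·557.6) / 0.000758 = 0.105651/0.000758 ≈ 139.4.

μ₀ = 139.4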